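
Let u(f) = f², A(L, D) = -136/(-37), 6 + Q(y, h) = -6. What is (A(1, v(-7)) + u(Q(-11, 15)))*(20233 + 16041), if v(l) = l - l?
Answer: 198201136/37 ≈ 5.3568e+6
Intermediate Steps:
Q(y, h) = -12 (Q(y, h) = -6 - 6 = -12)
v(l) = 0
A(L, D) = 136/37 (A(L, D) = -136*(-1/37) = 136/37)
(A(1, v(-7)) + u(Q(-11, 15)))*(20233 + 16041) = (136/37 + (-12)²)*(20233 + 16041) = (136/37 + 144)*36274 = (5464/37)*36274 = 198201136/37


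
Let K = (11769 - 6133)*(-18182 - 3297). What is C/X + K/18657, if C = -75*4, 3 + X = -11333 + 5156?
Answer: -12468638047/1921671 ≈ -6488.4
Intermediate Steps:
K = -121055644 (K = 5636*(-21479) = -121055644)
X = -6180 (X = -3 + (-11333 + 5156) = -3 - 6177 = -6180)
C = -300
C/X + K/18657 = -300/(-6180) - 121055644/18657 = -300*(-1/6180) - 121055644*1/18657 = 5/103 - 121055644/18657 = -12468638047/1921671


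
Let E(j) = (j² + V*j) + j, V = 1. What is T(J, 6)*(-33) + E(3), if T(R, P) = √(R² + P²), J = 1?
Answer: 15 - 33*√37 ≈ -185.73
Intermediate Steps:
E(j) = j² + 2*j (E(j) = (j² + 1*j) + j = (j² + j) + j = (j + j²) + j = j² + 2*j)
T(R, P) = √(P² + R²)
T(J, 6)*(-33) + E(3) = √(6² + 1²)*(-33) + 3*(2 + 3) = √(36 + 1)*(-33) + 3*5 = √37*(-33) + 15 = -33*√37 + 15 = 15 - 33*√37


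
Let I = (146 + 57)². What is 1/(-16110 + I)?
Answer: 1/25099 ≈ 3.9842e-5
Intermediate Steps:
I = 41209 (I = 203² = 41209)
1/(-16110 + I) = 1/(-16110 + 41209) = 1/25099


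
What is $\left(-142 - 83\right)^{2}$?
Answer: $50625$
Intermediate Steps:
$\left(-142 - 83\right)^{2} = \left(-225\right)^{2} = 50625$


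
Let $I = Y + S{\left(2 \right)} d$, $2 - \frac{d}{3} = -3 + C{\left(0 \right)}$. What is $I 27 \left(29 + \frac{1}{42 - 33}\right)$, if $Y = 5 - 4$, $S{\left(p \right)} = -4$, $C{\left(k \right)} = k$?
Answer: $-46374$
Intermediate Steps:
$d = 15$ ($d = 6 - 3 \left(-3 + 0\right) = 6 - -9 = 6 + 9 = 15$)
$Y = 1$
$I = -59$ ($I = 1 - 60 = -59$)
$I 27 \left(29 + \frac{1}{42 - 33}\right) = - 59 \cdot 27 \left(29 + \frac{1}{42 - 33}\right) = - 59 \cdot 27 \left(29 + \frac{1}{9}\right) = - 59 \cdot 27 \cdot \frac{262}{9} = \left(-59\right) 786 = -46374$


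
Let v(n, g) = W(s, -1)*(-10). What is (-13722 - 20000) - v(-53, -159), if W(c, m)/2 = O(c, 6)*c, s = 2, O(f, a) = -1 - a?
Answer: -34002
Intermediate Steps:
W(c, m) = -14*c (W(c, m) = 2*((-1 - 1*6)*c) = 2*((-1 - 6)*c) = 2*(-7*c) = -14*c)
v(n, g) = 280 (v(n, g) = -14*2*(-10) = -28*(-10) = 280)
(-13722 - 20000) - v(-53, -159) = (-13722 - 20000) - 1*280 = -33722 - 280 = -34002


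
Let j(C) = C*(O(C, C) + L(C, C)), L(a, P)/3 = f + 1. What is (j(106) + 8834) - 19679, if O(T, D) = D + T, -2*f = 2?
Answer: 11627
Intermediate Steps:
f = -1 (f = -1/2*2 = -1)
L(a, P) = 0 (L(a, P) = 3*(-1 + 1) = 3*0 = 0)
j(C) = 2*C**2 (j(C) = C*((C + C) + 0) = C*(2*C + 0) = C*(2*C) = 2*C**2)
(j(106) + 8834) - 19679 = (2*106**2 + 8834) - 19679 = (2*11236 + 8834) - 19679 = (22472 + 8834) - 19679 = 31306 - 19679 = 11627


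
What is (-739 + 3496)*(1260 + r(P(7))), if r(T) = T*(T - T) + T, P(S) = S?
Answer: 3493119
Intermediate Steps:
r(T) = T (r(T) = T*0 + T = 0 + T = T)
(-739 + 3496)*(1260 + r(P(7))) = (-739 + 3496)*(1260 + 7) = 2757*1267 = 3493119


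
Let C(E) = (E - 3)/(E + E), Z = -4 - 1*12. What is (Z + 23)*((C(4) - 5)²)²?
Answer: 16194087/4096 ≈ 3953.6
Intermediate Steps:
Z = -16 (Z = -4 - 12 = -16)
C(E) = (-3 + E)/(2*E) (C(E) = (-3 + E)/((2*E)) = (-3 + E)*(1/(2*E)) = (-3 + E)/(2*E))
(Z + 23)*((C(4) - 5)²)² = (-16 + 23)*(((½)*(-3 + 4)/4 - 5)²)² = 7*(((½)*(¼)*1 - 5)²)² = 7*((⅛ - 5)²)² = 7*((-39/8)²)² = 7*(1521/64)² = 7*(2313441/4096) = 16194087/4096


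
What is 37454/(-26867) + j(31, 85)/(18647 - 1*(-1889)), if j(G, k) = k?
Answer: -45110097/32455336 ≈ -1.3899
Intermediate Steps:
37454/(-26867) + j(31, 85)/(18647 - 1*(-1889)) = 37454/(-26867) + 85/(18647 - 1*(-1889)) = 37454*(-1/26867) + 85/(18647 + 1889) = -37454/26867 + 85/20536 = -37454/26867 + 85*(1/20536) = -37454/26867 + 5/1208 = -45110097/32455336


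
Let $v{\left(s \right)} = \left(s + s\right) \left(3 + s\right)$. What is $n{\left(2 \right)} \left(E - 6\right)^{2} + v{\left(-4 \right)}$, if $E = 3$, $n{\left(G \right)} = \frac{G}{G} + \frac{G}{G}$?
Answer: $26$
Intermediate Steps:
$n{\left(G \right)} = 2$ ($n{\left(G \right)} = 1 + 1 = 2$)
$v{\left(s \right)} = 2 s \left(3 + s\right)$
$n{\left(2 \right)} \left(E - 6\right)^{2} + v{\left(-4 \right)} = 2 \left(3 - 6\right)^{2} + 2 \left(-4\right) \left(3 - 4\right) = 2 \left(-3\right)^{2} + 2 \left(-4\right) \left(-1\right) = 2 \cdot 9 + 8 = 18 + 8 = 26$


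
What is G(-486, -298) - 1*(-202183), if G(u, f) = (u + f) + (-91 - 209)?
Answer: 201099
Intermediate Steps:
G(u, f) = -300 + f + u (G(u, f) = (f + u) - 300 = -300 + f + u)
G(-486, -298) - 1*(-202183) = (-300 - 298 - 486) - 1*(-202183) = -1084 + 202183 = 201099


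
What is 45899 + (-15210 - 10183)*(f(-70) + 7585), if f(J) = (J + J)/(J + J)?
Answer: -192585399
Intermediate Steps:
f(J) = 1 (f(J) = (2*J)/((2*J)) = (2*J)*(1/(2*J)) = 1)
45899 + (-15210 - 10183)*(f(-70) + 7585) = 45899 + (-15210 - 10183)*(1 + 7585) = 45899 - 25393*7586 = 45899 - 192631298 = -192585399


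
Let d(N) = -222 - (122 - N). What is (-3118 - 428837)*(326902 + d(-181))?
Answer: -140980177035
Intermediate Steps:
d(N) = -344 + N (d(N) = -222 + (-122 + N) = -344 + N)
(-3118 - 428837)*(326902 + d(-181)) = (-3118 - 428837)*(326902 + (-344 - 181)) = -431955*(326902 - 525) = -431955*326377 = -140980177035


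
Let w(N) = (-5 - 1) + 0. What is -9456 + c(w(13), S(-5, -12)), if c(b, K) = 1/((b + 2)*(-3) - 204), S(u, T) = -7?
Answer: -1815553/192 ≈ -9456.0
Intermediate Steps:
w(N) = -6 (w(N) = -6 + 0 = -6)
c(b, K) = 1/(-210 - 3*b) (c(b, K) = 1/((2 + b)*(-3) - 204) = 1/((-6 - 3*b) - 204) = 1/(-210 - 3*b))
-9456 + c(w(13), S(-5, -12)) = -9456 - 1/(210 + 3*(-6)) = -9456 - 1/(210 - 18) = -9456 - 1/192 = -1815553/192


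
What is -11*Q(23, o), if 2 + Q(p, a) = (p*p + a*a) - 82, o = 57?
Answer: -40634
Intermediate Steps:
Q(p, a) = -84 + a**2 + p**2 (Q(p, a) = -2 + ((p*p + a*a) - 82) = -2 + ((p**2 + a**2) - 82) = -2 + ((a**2 + p**2) - 82) = -2 + (-82 + a**2 + p**2) = -84 + a**2 + p**2)
-11*Q(23, o) = -11*(-84 + 57**2 + 23**2) = -11*(-84 + 3249 + 529) = -11*3694 = -40634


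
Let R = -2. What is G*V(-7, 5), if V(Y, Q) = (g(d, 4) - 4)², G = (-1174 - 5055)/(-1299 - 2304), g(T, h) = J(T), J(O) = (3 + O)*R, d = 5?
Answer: 2491600/3603 ≈ 691.54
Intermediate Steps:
J(O) = -6 - 2*O (J(O) = (3 + O)*(-2) = -6 - 2*O)
g(T, h) = -6 - 2*T
G = 6229/3603 (G = -6229/(-3603) = -6229*(-1/3603) = 6229/3603 ≈ 1.7288)
V(Y, Q) = 400 (V(Y, Q) = ((-6 - 2*5) - 4)² = ((-6 - 10) - 4)² = (-16 - 4)² = (-20)² = 400)
G*V(-7, 5) = (6229/3603)*400 = 2491600/3603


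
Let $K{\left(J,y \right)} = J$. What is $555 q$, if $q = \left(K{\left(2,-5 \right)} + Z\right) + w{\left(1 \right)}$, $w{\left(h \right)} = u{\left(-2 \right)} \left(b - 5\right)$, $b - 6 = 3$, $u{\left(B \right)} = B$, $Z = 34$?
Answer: $15540$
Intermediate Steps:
$b = 9$ ($b = 6 + 3 = 9$)
$w{\left(h \right)} = -8$ ($w{\left(h \right)} = - 2 \left(9 - 5\right) = \left(-2\right) 4 = -8$)
$q = 28$ ($q = \left(2 + 34\right) - 8 = 36 - 8 = 28$)
$555 q = 555 \cdot 28 = 15540$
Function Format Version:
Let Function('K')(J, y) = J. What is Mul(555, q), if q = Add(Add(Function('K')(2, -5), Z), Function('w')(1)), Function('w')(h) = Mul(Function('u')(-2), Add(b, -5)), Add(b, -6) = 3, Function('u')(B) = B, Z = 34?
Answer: 15540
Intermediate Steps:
b = 9 (b = Add(6, 3) = 9)
Function('w')(h) = -8 (Function('w')(h) = Mul(-2, Add(9, -5)) = Mul(-2, 4) = -8)
q = 28 (q = Add(Add(2, 34), -8) = Add(36, -8) = 28)
Mul(555, q) = Mul(555, 28) = 15540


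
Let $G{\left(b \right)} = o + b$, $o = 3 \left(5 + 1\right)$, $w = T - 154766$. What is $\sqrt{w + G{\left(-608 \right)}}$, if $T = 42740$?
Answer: $2 i \sqrt{28154} \approx 335.58 i$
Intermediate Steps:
$w = -112026$ ($w = 42740 - 154766 = -112026$)
$o = 18$ ($o = 3 \cdot 6 = 18$)
$G{\left(b \right)} = 18 + b$
$\sqrt{w + G{\left(-608 \right)}} = \sqrt{-112026 + \left(18 - 608\right)} = \sqrt{-112026 - 590} = \sqrt{-112616} = 2 i \sqrt{28154}$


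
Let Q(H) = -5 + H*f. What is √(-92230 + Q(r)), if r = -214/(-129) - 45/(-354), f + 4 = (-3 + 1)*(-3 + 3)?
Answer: I*√5343340292949/7611 ≈ 303.71*I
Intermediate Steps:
f = -4 (f = -4 + (-3 + 1)*(-3 + 3) = -4 - 2*0 = -4 + 0 = -4)
r = 27187/15222 (r = -214*(-1/129) - 45*(-1/354) = 214/129 + 15/118 = 27187/15222 ≈ 1.7860)
Q(H) = -5 - 4*H (Q(H) = -5 + H*(-4) = -5 - 4*H)
√(-92230 + Q(r)) = √(-92230 + (-5 - 4*27187/15222)) = √(-92230 + (-5 - 54374/7611)) = √(-92230 - 92429/7611) = √(-702054959/7611) = I*√5343340292949/7611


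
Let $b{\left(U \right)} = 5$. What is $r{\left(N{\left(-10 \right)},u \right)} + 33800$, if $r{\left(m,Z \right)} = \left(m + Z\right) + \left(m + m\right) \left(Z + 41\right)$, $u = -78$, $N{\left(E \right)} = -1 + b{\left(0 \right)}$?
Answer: $33430$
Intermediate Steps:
$N{\left(E \right)} = 4$ ($N{\left(E \right)} = -1 + 5 = 4$)
$r{\left(m,Z \right)} = Z + m + 2 m \left(41 + Z\right)$ ($r{\left(m,Z \right)} = \left(Z + m\right) + 2 m \left(41 + Z\right) = Z + m + 2 m \left(41 + Z\right)$)
$r{\left(N{\left(-10 \right)},u \right)} + 33800 = \left(-78 + 83 \cdot 4 + 2 \left(-78\right) 4\right) + 33800 = \left(-78 + 332 - 624\right) + 33800 = -370 + 33800 = 33430$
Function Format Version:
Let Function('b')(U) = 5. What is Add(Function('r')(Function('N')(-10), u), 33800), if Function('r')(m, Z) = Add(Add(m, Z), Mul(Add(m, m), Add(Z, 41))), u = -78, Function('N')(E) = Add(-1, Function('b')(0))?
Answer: 33430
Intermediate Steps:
Function('N')(E) = 4 (Function('N')(E) = Add(-1, 5) = 4)
Function('r')(m, Z) = Add(Z, m, Mul(2, m, Add(41, Z))) (Function('r')(m, Z) = Add(Add(Z, m), Mul(Mul(2, m), Add(41, Z))) = Add(Add(Z, m), Mul(2, m, Add(41, Z))) = Add(Z, m, Mul(2, m, Add(41, Z))))
Add(Function('r')(Function('N')(-10), u), 33800) = Add(Add(-78, Mul(83, 4), Mul(2, -78, 4)), 33800) = Add(Add(-78, 332, -624), 33800) = Add(-370, 33800) = 33430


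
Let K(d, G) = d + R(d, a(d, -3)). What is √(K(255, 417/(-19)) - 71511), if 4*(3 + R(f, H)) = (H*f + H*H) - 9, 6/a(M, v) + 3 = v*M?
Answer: I*√4670209919/256 ≈ 266.95*I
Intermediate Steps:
a(M, v) = 6/(-3 + M*v) (a(M, v) = 6/(-3 + v*M) = 6/(-3 + M*v))
R(f, H) = -21/4 + H²/4 + H*f/4 (R(f, H) = -3 + ((H*f + H*H) - 9)/4 = -3 + ((H*f + H²) - 9)/4 = -3 + ((H² + H*f) - 9)/4 = -3 + (-9 + H² + H*f)/4 = -3 + (-9/4 + H²/4 + H*f/4) = -21/4 + H²/4 + H*f/4)
K(d, G) = -21/4 + d + 9/(-3 - 3*d)² + 3*d/(2*(-3 - 3*d)) (K(d, G) = d + (-21/4 + (6/(-3 + d*(-3)))²/4 + (6/(-3 + d*(-3)))*d/4) = d + (-21/4 + (6/(-3 - 3*d))²/4 + (6/(-3 - 3*d))*d/4) = d + (-21/4 + (36/(-3 - 3*d)²)/4 + 3*d/(2*(-3 - 3*d))) = d + (-21/4 + 9/(-3 - 3*d)² + 3*d/(2*(-3 - 3*d))) = -21/4 + d + 9/(-3 - 3*d)² + 3*d/(2*(-3 - 3*d)))
√(K(255, 417/(-19)) - 71511) = √((-17 - 40*255 - 15*255² + 4*255³)/(4*(1 + 255² + 2*255)) - 71511) = √((-17 - 10200 - 15*65025 + 4*16581375)/(4*(1 + 65025 + 510)) - 71511) = √((¼)*(-17 - 10200 - 975375 + 66325500)/65536 - 71511) = √((¼)*(1/65536)*65339908 - 71511) = √(16334977/65536 - 71511) = √(-4670209919/65536) = I*√4670209919/256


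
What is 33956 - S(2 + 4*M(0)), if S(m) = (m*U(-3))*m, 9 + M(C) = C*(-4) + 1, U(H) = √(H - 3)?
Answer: 33956 - 900*I*√6 ≈ 33956.0 - 2204.5*I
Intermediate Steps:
U(H) = √(-3 + H)
M(C) = -8 - 4*C (M(C) = -9 + (C*(-4) + 1) = -9 + (-4*C + 1) = -9 + (1 - 4*C) = -8 - 4*C)
S(m) = I*√6*m² (S(m) = (m*√(-3 - 3))*m = (m*√(-6))*m = (m*(I*√6))*m = (I*m*√6)*m = I*√6*m²)
33956 - S(2 + 4*M(0)) = 33956 - I*√6*(2 + 4*(-8 - 4*0))² = 33956 - I*√6*(2 + 4*(-8 + 0))² = 33956 - I*√6*(2 + 4*(-8))² = 33956 - I*√6*(2 - 32)² = 33956 - I*√6*(-30)² = 33956 - I*√6*900 = 33956 - 900*I*√6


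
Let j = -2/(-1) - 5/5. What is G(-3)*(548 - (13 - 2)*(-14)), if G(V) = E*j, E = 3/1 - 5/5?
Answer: 1404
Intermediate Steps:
E = 2 (E = 3*1 - 5*⅕ = 3 - 1 = 2)
j = 1 (j = -2*(-1) - 5*⅕ = 2 - 1 = 1)
G(V) = 2 (G(V) = 2*1 = 2)
G(-3)*(548 - (13 - 2)*(-14)) = 2*(548 - (13 - 2)*(-14)) = 2*(548 - 11*(-14)) = 2*(548 - 1*(-154)) = 2*(548 + 154) = 2*702 = 1404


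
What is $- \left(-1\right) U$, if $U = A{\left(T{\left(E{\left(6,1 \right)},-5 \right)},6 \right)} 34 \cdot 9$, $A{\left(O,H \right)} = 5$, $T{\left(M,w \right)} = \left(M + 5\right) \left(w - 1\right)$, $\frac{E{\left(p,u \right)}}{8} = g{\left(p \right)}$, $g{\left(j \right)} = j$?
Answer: $1530$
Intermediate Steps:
$E{\left(p,u \right)} = 8 p$
$T{\left(M,w \right)} = \left(-1 + w\right) \left(5 + M\right)$ ($T{\left(M,w \right)} = \left(5 + M\right) \left(-1 + w\right) = \left(-1 + w\right) \left(5 + M\right)$)
$U = 1530$ ($U = 5 \cdot 34 \cdot 9 = 170 \cdot 9 = 1530$)
$- \left(-1\right) U = - \left(-1\right) 1530 = \left(-1\right) \left(-1530\right) = 1530$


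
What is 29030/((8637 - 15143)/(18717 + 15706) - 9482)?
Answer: -499649845/163202696 ≈ -3.0615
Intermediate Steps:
29030/((8637 - 15143)/(18717 + 15706) - 9482) = 29030/(-6506/34423 - 9482) = 29030/(-326405392/34423) = 29030*(-34423/326405392) = -499649845/163202696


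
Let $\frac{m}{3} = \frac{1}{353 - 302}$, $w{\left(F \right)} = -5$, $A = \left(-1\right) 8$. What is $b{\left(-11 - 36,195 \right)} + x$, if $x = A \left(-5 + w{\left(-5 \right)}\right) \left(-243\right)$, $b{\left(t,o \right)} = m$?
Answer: $- \frac{330479}{17} \approx -19440.0$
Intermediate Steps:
$A = -8$
$m = \frac{1}{17}$ ($m = \frac{3}{353 - 302} = \frac{3}{51} = 3 \cdot \frac{1}{51} = \frac{1}{17} \approx 0.058824$)
$b{\left(t,o \right)} = \frac{1}{17}$
$x = -19440$ ($x = - 8 \left(-5 - 5\right) \left(-243\right) = \left(-8\right) \left(-10\right) \left(-243\right) = 80 \left(-243\right) = -19440$)
$b{\left(-11 - 36,195 \right)} + x = \frac{1}{17} - 19440 = - \frac{330479}{17}$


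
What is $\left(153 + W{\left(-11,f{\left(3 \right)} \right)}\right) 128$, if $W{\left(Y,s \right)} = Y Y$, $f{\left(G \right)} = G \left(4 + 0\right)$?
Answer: $35072$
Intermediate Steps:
$f{\left(G \right)} = 4 G$ ($f{\left(G \right)} = G 4 = 4 G$)
$W{\left(Y,s \right)} = Y^{2}$
$\left(153 + W{\left(-11,f{\left(3 \right)} \right)}\right) 128 = \left(153 + \left(-11\right)^{2}\right) 128 = \left(153 + 121\right) 128 = 274 \cdot 128 = 35072$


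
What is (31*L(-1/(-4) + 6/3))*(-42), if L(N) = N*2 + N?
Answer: -17577/2 ≈ -8788.5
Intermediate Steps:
L(N) = 3*N (L(N) = 2*N + N = 3*N)
(31*L(-1/(-4) + 6/3))*(-42) = (31*(3*(-1/(-4) + 6/3)))*(-42) = (31*(3*(-1*(-1/4) + 6*(1/3))))*(-42) = (31*(3*(1/4 + 2)))*(-42) = (31*(3*(9/4)))*(-42) = (31*(27/4))*(-42) = (837/4)*(-42) = -17577/2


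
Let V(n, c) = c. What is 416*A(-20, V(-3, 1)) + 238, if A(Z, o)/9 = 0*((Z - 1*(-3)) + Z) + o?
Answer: 3982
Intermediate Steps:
A(Z, o) = 9*o (A(Z, o) = 9*(0*((Z - 1*(-3)) + Z) + o) = 9*(0*((Z + 3) + Z) + o) = 9*(0*((3 + Z) + Z) + o) = 9*(0*(3 + 2*Z) + o) = 9*(0 + o) = 9*o)
416*A(-20, V(-3, 1)) + 238 = 416*(9*1) + 238 = 416*9 + 238 = 3744 + 238 = 3982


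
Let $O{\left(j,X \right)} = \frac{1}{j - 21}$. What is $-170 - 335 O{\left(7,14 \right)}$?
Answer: $- \frac{2045}{14} \approx -146.07$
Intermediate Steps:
$O{\left(j,X \right)} = \frac{1}{-21 + j}$
$-170 - 335 O{\left(7,14 \right)} = -170 - \frac{335}{-21 + 7} = -170 - \frac{335}{-14} = -170 - - \frac{335}{14} = -170 + \frac{335}{14} = - \frac{2045}{14}$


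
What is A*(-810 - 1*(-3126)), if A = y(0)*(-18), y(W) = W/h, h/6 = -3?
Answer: 0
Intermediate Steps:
h = -18 (h = 6*(-3) = -18)
y(W) = -W/18 (y(W) = W/(-18) = W*(-1/18) = -W/18)
A = 0 (A = -1/18*0*(-18) = 0*(-18) = 0)
A*(-810 - 1*(-3126)) = 0*(-810 - 1*(-3126)) = 0*(-810 + 3126) = 0*2316 = 0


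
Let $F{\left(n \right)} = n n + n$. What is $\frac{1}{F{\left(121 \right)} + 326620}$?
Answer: $\frac{1}{341382} \approx 2.9293 \cdot 10^{-6}$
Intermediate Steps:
$F{\left(n \right)} = n + n^{2}$ ($F{\left(n \right)} = n^{2} + n = n + n^{2}$)
$\frac{1}{F{\left(121 \right)} + 326620} = \frac{1}{121 \left(1 + 121\right) + 326620} = \frac{1}{121 \cdot 122 + 326620} = \frac{1}{14762 + 326620} = \frac{1}{341382}$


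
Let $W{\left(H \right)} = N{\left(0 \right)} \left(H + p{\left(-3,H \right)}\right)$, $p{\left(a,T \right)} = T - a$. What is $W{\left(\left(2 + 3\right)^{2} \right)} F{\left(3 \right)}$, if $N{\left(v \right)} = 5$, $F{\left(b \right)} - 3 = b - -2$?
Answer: $2120$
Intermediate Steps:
$F{\left(b \right)} = 5 + b$ ($F{\left(b \right)} = 3 + \left(b - -2\right) = 3 + \left(b + 2\right) = 3 + \left(2 + b\right) = 5 + b$)
$W{\left(H \right)} = 15 + 10 H$ ($W{\left(H \right)} = 5 \left(H + \left(H - -3\right)\right) = 5 \left(H + \left(H + 3\right)\right) = 5 \left(H + \left(3 + H\right)\right) = 5 \left(3 + 2 H\right) = 15 + 10 H$)
$W{\left(\left(2 + 3\right)^{2} \right)} F{\left(3 \right)} = \left(15 + 10 \left(2 + 3\right)^{2}\right) \left(5 + 3\right) = \left(15 + 10 \cdot 5^{2}\right) 8 = \left(15 + 10 \cdot 25\right) 8 = \left(15 + 250\right) 8 = 265 \cdot 8 = 2120$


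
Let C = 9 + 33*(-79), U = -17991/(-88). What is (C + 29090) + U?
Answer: 2349287/88 ≈ 26696.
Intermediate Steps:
U = 17991/88 (U = -17991*(-1/88) = 17991/88 ≈ 204.44)
C = -2598 (C = 9 - 2607 = -2598)
(C + 29090) + U = (-2598 + 29090) + 17991/88 = 26492 + 17991/88 = 2349287/88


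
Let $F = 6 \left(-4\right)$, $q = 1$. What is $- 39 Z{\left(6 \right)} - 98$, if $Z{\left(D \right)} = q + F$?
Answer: $799$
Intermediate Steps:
$F = -24$
$Z{\left(D \right)} = -23$ ($Z{\left(D \right)} = 1 - 24 = -23$)
$- 39 Z{\left(6 \right)} - 98 = \left(-39\right) \left(-23\right) - 98 = 897 - 98 = 799$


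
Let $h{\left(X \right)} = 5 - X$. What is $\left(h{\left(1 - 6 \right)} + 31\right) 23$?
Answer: $943$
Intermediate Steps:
$\left(h{\left(1 - 6 \right)} + 31\right) 23 = \left(\left(5 - \left(1 - 6\right)\right) + 31\right) 23 = \left(\left(5 - -5\right) + 31\right) 23 = \left(\left(5 + 5\right) + 31\right) 23 = \left(10 + 31\right) 23 = 41 \cdot 23 = 943$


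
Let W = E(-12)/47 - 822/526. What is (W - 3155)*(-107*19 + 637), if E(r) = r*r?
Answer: 54416638400/12361 ≈ 4.4023e+6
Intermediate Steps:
E(r) = r²
W = 18555/12361 (W = (-12)²/47 - 822/526 = 144*(1/47) - 822*1/526 = 144/47 - 411/263 = 18555/12361 ≈ 1.5011)
(W - 3155)*(-107*19 + 637) = (18555/12361 - 3155)*(-107*19 + 637) = -38980400*(-2033 + 637)/12361 = -38980400/12361*(-1396) = 54416638400/12361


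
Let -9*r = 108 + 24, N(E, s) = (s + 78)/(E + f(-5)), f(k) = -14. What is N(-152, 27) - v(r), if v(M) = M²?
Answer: -322321/1494 ≈ -215.74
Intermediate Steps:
N(E, s) = (78 + s)/(-14 + E) (N(E, s) = (s + 78)/(E - 14) = (78 + s)/(-14 + E))
r = -44/3 (r = -(108 + 24)/9 = -⅑*132 = -44/3 ≈ -14.667)
N(-152, 27) - v(r) = (78 + 27)/(-14 - 152) - (-44/3)² = 105/(-166) - 1*1936/9 = -1/166*105 - 1936/9 = -105/166 - 1936/9 = -322321/1494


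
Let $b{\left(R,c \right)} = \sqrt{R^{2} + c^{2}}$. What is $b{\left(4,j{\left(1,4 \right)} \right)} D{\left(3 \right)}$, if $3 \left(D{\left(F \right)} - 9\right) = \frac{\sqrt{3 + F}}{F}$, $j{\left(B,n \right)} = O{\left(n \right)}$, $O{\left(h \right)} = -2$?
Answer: $\frac{2 \sqrt{5} \left(81 + \sqrt{6}\right)}{9} \approx 41.466$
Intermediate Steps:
$j{\left(B,n \right)} = -2$
$D{\left(F \right)} = 9 + \frac{\sqrt{3 + F}}{3 F}$ ($D{\left(F \right)} = 9 + \frac{\sqrt{3 + F} \frac{1}{F}}{3} = 9 + \frac{\frac{1}{F} \sqrt{3 + F}}{3} = 9 + \frac{\sqrt{3 + F}}{3 F}$)
$b{\left(4,j{\left(1,4 \right)} \right)} D{\left(3 \right)} = \sqrt{4^{2} + \left(-2\right)^{2}} \left(9 + \frac{\sqrt{3 + 3}}{3 \cdot 3}\right) = \sqrt{16 + 4} \left(9 + \frac{1}{3} \cdot \frac{1}{3} \sqrt{6}\right) = \sqrt{20} \left(9 + \frac{\sqrt{6}}{9}\right) = 2 \sqrt{5} \left(9 + \frac{\sqrt{6}}{9}\right)$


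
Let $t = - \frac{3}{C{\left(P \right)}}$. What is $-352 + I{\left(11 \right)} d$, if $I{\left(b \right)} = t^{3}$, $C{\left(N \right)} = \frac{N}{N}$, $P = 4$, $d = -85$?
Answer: $1943$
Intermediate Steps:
$C{\left(N \right)} = 1$
$t = -3$ ($t = - \frac{3}{1} = \left(-3\right) 1 = -3$)
$I{\left(b \right)} = -27$ ($I{\left(b \right)} = \left(-3\right)^{3} = -27$)
$-352 + I{\left(11 \right)} d = -352 - -2295 = -352 + 2295 = 1943$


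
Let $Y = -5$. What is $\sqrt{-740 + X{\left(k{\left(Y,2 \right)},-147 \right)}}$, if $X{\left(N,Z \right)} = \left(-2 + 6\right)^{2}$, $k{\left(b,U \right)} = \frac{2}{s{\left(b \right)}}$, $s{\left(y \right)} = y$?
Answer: $2 i \sqrt{181} \approx 26.907 i$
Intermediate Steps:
$k{\left(b,U \right)} = \frac{2}{b}$
$X{\left(N,Z \right)} = 16$ ($X{\left(N,Z \right)} = 4^{2} = 16$)
$\sqrt{-740 + X{\left(k{\left(Y,2 \right)},-147 \right)}} = \sqrt{-740 + 16} = \sqrt{-724} = 2 i \sqrt{181}$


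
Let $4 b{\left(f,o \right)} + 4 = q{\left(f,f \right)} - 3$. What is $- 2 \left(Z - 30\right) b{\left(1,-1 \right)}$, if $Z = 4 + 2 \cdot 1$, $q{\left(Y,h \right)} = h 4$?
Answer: $-36$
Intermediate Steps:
$q{\left(Y,h \right)} = 4 h$
$Z = 6$ ($Z = 4 + 2 = 6$)
$b{\left(f,o \right)} = - \frac{7}{4} + f$ ($b{\left(f,o \right)} = -1 + \frac{4 f - 3}{4} = -1 + \frac{-3 + 4 f}{4} = -1 + \left(- \frac{3}{4} + f\right) = - \frac{7}{4} + f$)
$- 2 \left(Z - 30\right) b{\left(1,-1 \right)} = - 2 \left(6 - 30\right) \left(- \frac{7}{4} + 1\right) = - 2 \left(6 - 30\right) \left(- \frac{3}{4}\right) = \left(-2\right) \left(-24\right) \left(- \frac{3}{4}\right) = 48 \left(- \frac{3}{4}\right) = -36$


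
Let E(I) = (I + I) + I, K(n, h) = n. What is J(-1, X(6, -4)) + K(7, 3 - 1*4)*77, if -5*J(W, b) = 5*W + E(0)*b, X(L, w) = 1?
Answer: 540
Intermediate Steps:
E(I) = 3*I (E(I) = 2*I + I = 3*I)
J(W, b) = -W (J(W, b) = -(5*W + (3*0)*b)/5 = -(5*W + 0*b)/5 = -(5*W + 0)/5 = -W)
J(-1, X(6, -4)) + K(7, 3 - 1*4)*77 = -1*(-1) + 7*77 = 1 + 539 = 540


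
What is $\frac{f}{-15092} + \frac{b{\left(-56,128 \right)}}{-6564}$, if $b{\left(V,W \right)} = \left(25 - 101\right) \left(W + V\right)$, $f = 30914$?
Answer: $- \frac{5014003}{4127662} \approx -1.2147$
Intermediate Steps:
$b{\left(V,W \right)} = - 76 V - 76 W$ ($b{\left(V,W \right)} = - 76 \left(V + W\right) = - 76 V - 76 W$)
$\frac{f}{-15092} + \frac{b{\left(-56,128 \right)}}{-6564} = \frac{30914}{-15092} + \frac{\left(-76\right) \left(-56\right) - 9728}{-6564} = 30914 \left(- \frac{1}{15092}\right) + \left(4256 - 9728\right) \left(- \frac{1}{6564}\right) = - \frac{15457}{7546} - - \frac{456}{547} = - \frac{15457}{7546} + \frac{456}{547} = - \frac{5014003}{4127662}$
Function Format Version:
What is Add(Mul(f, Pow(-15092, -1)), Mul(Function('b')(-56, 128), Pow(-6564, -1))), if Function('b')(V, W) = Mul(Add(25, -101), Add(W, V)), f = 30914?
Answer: Rational(-5014003, 4127662) ≈ -1.2147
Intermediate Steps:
Function('b')(V, W) = Add(Mul(-76, V), Mul(-76, W)) (Function('b')(V, W) = Mul(-76, Add(V, W)) = Add(Mul(-76, V), Mul(-76, W)))
Add(Mul(f, Pow(-15092, -1)), Mul(Function('b')(-56, 128), Pow(-6564, -1))) = Add(Mul(30914, Pow(-15092, -1)), Mul(Add(Mul(-76, -56), Mul(-76, 128)), Pow(-6564, -1))) = Add(Mul(30914, Rational(-1, 15092)), Mul(Add(4256, -9728), Rational(-1, 6564))) = Add(Rational(-15457, 7546), Mul(-5472, Rational(-1, 6564))) = Add(Rational(-15457, 7546), Rational(456, 547)) = Rational(-5014003, 4127662)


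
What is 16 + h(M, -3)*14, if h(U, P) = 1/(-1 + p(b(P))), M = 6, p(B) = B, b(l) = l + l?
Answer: 14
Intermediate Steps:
b(l) = 2*l
h(U, P) = 1/(-1 + 2*P)
16 + h(M, -3)*14 = 16 + 14/(-1 + 2*(-3)) = 16 + 14/(-1 - 6) = 16 + 14/(-7) = 16 - ⅐*14 = 16 - 2 = 14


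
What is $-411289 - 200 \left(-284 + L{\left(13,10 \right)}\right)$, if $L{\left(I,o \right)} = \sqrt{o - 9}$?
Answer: $-354689$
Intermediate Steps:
$L{\left(I,o \right)} = \sqrt{-9 + o}$
$-411289 - 200 \left(-284 + L{\left(13,10 \right)}\right) = -411289 - 200 \left(-284 + \sqrt{-9 + 10}\right) = -411289 - 200 \left(-284 + \sqrt{1}\right) = -411289 - 200 \left(-284 + 1\right) = -411289 - -56600 = -411289 + 56600 = -354689$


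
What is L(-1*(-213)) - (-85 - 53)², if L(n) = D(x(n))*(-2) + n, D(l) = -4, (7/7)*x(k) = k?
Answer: -18823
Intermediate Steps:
x(k) = k
L(n) = 8 + n (L(n) = -4*(-2) + n = 8 + n)
L(-1*(-213)) - (-85 - 53)² = (8 - 1*(-213)) - (-85 - 53)² = (8 + 213) - 1*(-138)² = 221 - 1*19044 = 221 - 19044 = -18823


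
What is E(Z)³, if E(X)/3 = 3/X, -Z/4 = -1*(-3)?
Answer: -27/64 ≈ -0.42188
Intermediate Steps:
Z = -12 (Z = -(-4)*(-3) = -4*3 = -12)
E(X) = 9/X (E(X) = 3*(3/X) = 9/X)
E(Z)³ = (9/(-12))³ = (9*(-1/12))³ = (-¾)³ = -27/64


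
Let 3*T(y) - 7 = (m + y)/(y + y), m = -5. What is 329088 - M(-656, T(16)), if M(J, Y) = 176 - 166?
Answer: 329078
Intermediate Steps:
T(y) = 7/3 + (-5 + y)/(6*y) (T(y) = 7/3 + ((-5 + y)/(y + y))/3 = 7/3 + ((-5 + y)/((2*y)))/3 = 7/3 + ((-5 + y)*(1/(2*y)))/3 = 7/3 + ((-5 + y)/(2*y))/3 = 7/3 + (-5 + y)/(6*y))
M(J, Y) = 10
329088 - M(-656, T(16)) = 329088 - 1*10 = 329088 - 10 = 329078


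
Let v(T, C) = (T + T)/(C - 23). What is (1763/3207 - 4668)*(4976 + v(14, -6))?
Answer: -719865727196/31001 ≈ -2.3221e+7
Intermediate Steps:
v(T, C) = 2*T/(-23 + C) (v(T, C) = (2*T)/(-23 + C) = 2*T/(-23 + C))
(1763/3207 - 4668)*(4976 + v(14, -6)) = (1763/3207 - 4668)*(4976 + 2*14/(-23 - 6)) = (1763*(1/3207) - 4668)*(4976 + 2*14/(-29)) = (1763/3207 - 4668)*(4976 + 2*14*(-1/29)) = -14968513*(4976 - 28/29)/3207 = -14968513/3207*144276/29 = -719865727196/31001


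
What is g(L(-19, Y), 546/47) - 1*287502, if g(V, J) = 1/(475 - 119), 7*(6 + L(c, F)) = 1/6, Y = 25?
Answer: -102350711/356 ≈ -2.8750e+5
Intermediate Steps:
L(c, F) = -251/42 (L(c, F) = -6 + (⅐)/6 = -6 + (⅐)*(⅙) = -6 + 1/42 = -251/42)
g(V, J) = 1/356
g(L(-19, Y), 546/47) - 1*287502 = 1/356 - 1*287502 = 1/356 - 287502 = -102350711/356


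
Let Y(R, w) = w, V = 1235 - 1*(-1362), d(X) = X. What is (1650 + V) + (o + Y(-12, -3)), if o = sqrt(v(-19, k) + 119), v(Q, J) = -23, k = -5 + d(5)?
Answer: 4244 + 4*sqrt(6) ≈ 4253.8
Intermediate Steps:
k = 0 (k = -5 + 5 = 0)
V = 2597 (V = 1235 + 1362 = 2597)
o = 4*sqrt(6) (o = sqrt(-23 + 119) = sqrt(96) = 4*sqrt(6) ≈ 9.7980)
(1650 + V) + (o + Y(-12, -3)) = (1650 + 2597) + (4*sqrt(6) - 3) = 4247 + (-3 + 4*sqrt(6)) = 4244 + 4*sqrt(6)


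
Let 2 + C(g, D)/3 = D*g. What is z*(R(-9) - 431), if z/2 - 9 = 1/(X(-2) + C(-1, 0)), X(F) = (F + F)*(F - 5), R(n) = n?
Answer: -7960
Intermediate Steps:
C(g, D) = -6 + 3*D*g (C(g, D) = -6 + 3*(D*g) = -6 + 3*D*g)
X(F) = 2*F*(-5 + F) (X(F) = (2*F)*(-5 + F) = 2*F*(-5 + F))
z = 199/11 (z = 18 + 2/(2*(-2)*(-5 - 2) + (-6 + 3*0*(-1))) = 18 + 2/(2*(-2)*(-7) + (-6 + 0)) = 18 + 2/(28 - 6) = 18 + 2/22 = 18 + 2*(1/22) = 18 + 1/11 = 199/11 ≈ 18.091)
z*(R(-9) - 431) = 199*(-9 - 431)/11 = (199/11)*(-440) = -7960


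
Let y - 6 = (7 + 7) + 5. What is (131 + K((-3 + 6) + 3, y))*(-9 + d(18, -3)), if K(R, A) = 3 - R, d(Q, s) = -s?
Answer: -768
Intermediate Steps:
y = 25 (y = 6 + ((7 + 7) + 5) = 6 + (14 + 5) = 6 + 19 = 25)
(131 + K((-3 + 6) + 3, y))*(-9 + d(18, -3)) = (131 + (3 - ((-3 + 6) + 3)))*(-9 - 1*(-3)) = (131 + (3 - (3 + 3)))*(-9 + 3) = (131 + (3 - 1*6))*(-6) = (131 + (3 - 6))*(-6) = (131 - 3)*(-6) = 128*(-6) = -768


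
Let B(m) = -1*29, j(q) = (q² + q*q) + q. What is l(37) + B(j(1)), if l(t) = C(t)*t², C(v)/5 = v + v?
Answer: 506501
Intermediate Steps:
j(q) = q + 2*q² (j(q) = (q² + q²) + q = 2*q² + q = q + 2*q²)
B(m) = -29
C(v) = 10*v (C(v) = 5*(v + v) = 5*(2*v) = 10*v)
l(t) = 10*t³ (l(t) = (10*t)*t² = 10*t³)
l(37) + B(j(1)) = 10*37³ - 29 = 10*50653 - 29 = 506530 - 29 = 506501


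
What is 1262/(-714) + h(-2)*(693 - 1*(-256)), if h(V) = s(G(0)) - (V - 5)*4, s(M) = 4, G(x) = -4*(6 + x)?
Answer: 10840745/357 ≈ 30366.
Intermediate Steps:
G(x) = -24 - 4*x
h(V) = 24 - 4*V (h(V) = 4 - (V - 5)*4 = 4 - (-5 + V)*4 = 4 - (-20 + 4*V) = 4 + (20 - 4*V) = 24 - 4*V)
1262/(-714) + h(-2)*(693 - 1*(-256)) = 1262/(-714) + (24 - 4*(-2))*(693 - 1*(-256)) = 1262*(-1/714) + (24 + 8)*(693 + 256) = -631/357 + 32*949 = -631/357 + 30368 = 10840745/357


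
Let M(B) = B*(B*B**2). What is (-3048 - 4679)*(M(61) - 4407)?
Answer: -106952760518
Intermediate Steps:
M(B) = B**4 (M(B) = B*B**3 = B**4)
(-3048 - 4679)*(M(61) - 4407) = (-3048 - 4679)*(61**4 - 4407) = -7727*(13845841 - 4407) = -7727*13841434 = -106952760518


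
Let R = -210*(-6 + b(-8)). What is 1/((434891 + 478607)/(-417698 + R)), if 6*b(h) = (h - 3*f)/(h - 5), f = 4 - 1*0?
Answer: -2707197/5937737 ≈ -0.45593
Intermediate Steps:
f = 4 (f = 4 + 0 = 4)
b(h) = (-12 + h)/(6*(-5 + h)) (b(h) = ((h - 3*4)/(h - 5))/6 = ((h - 12)/(-5 + h))/6 = ((-12 + h)/(-5 + h))/6 = (-12 + h)/(6*(-5 + h)))
R = 15680/13 (R = -210*(-6 + (-12 - 8)/(6*(-5 - 8))) = -210*(-6 + (1/6)*(-20)/(-13)) = -210*(-6 + (1/6)*(-1/13)*(-20)) = -210*(-6 + 10/39) = -210*(-224/39) = 15680/13 ≈ 1206.2)
1/((434891 + 478607)/(-417698 + R)) = 1/((434891 + 478607)/(-417698 + 15680/13)) = 1/(913498/(-5414394/13)) = 1/(913498*(-13/5414394)) = 1/(-5937737/2707197) = -2707197/5937737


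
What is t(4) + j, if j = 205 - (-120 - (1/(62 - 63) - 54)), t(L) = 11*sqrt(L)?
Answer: 292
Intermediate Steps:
j = 270 (j = 205 - (-120 - (1/(-1) - 54)) = 205 - (-120 - (-1 - 54)) = 205 - (-120 - 1*(-55)) = 205 - (-120 + 55) = 205 - 1*(-65) = 205 + 65 = 270)
t(4) + j = 11*sqrt(4) + 270 = 11*2 + 270 = 22 + 270 = 292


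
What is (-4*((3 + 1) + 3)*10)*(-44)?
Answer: 12320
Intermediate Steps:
(-4*((3 + 1) + 3)*10)*(-44) = (-4*(4 + 3)*10)*(-44) = (-4*7*10)*(-44) = -28*10*(-44) = -280*(-44) = 12320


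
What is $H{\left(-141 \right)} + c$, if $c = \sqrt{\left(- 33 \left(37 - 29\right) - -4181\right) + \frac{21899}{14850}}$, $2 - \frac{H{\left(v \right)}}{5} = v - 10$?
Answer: $765 + \frac{\sqrt{3840497034}}{990} \approx 827.6$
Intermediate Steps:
$H{\left(v \right)} = 60 - 5 v$ ($H{\left(v \right)} = 10 - 5 \left(v - 10\right) = 10 - 5 \left(-10 + v\right) = 10 - \left(-50 + 5 v\right) = 60 - 5 v$)
$c = \frac{\sqrt{3840497034}}{990}$ ($c = \sqrt{\left(\left(-33\right) 8 + 4181\right) + 21899 \cdot \frac{1}{14850}} = \sqrt{\left(-264 + 4181\right) + \frac{21899}{14850}} = \sqrt{3917 + \frac{21899}{14850}} = \sqrt{\frac{58189349}{14850}} = \frac{\sqrt{3840497034}}{990} \approx 62.598$)
$H{\left(-141 \right)} + c = \left(60 - -705\right) + \frac{\sqrt{3840497034}}{990} = \left(60 + 705\right) + \frac{\sqrt{3840497034}}{990} = 765 + \frac{\sqrt{3840497034}}{990}$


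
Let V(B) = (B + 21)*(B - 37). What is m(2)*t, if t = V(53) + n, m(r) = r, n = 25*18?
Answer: 3268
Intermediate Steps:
V(B) = (-37 + B)*(21 + B) (V(B) = (21 + B)*(-37 + B) = (-37 + B)*(21 + B))
n = 450
t = 1634 (t = (-777 + 53² - 16*53) + 450 = (-777 + 2809 - 848) + 450 = 1184 + 450 = 1634)
m(2)*t = 2*1634 = 3268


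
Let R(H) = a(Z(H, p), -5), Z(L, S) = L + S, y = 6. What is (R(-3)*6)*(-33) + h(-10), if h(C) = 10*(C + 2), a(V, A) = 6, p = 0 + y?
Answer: -1268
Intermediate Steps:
p = 6 (p = 0 + 6 = 6)
R(H) = 6
h(C) = 20 + 10*C (h(C) = 10*(2 + C) = 20 + 10*C)
(R(-3)*6)*(-33) + h(-10) = (6*6)*(-33) + (20 + 10*(-10)) = 36*(-33) + (20 - 100) = -1188 - 80 = -1268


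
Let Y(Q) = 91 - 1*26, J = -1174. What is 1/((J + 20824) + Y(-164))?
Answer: 1/19715 ≈ 5.0723e-5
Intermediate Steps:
Y(Q) = 65 (Y(Q) = 91 - 26 = 65)
1/((J + 20824) + Y(-164)) = 1/((-1174 + 20824) + 65) = 1/(19650 + 65) = 1/19715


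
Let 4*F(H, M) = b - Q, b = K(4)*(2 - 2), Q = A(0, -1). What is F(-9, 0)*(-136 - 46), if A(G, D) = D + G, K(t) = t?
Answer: -91/2 ≈ -45.500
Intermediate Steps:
Q = -1 (Q = -1 + 0 = -1)
b = 0 (b = 4*(2 - 2) = 4*0 = 0)
F(H, M) = ¼ (F(H, M) = (0 - 1*(-1))/4 = (0 + 1)/4 = (¼)*1 = ¼)
F(-9, 0)*(-136 - 46) = (-136 - 46)/4 = (¼)*(-182) = -91/2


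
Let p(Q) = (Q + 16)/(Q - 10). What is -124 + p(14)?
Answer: -233/2 ≈ -116.50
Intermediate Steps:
p(Q) = (16 + Q)/(-10 + Q)
-124 + p(14) = -124 + (16 + 14)/(-10 + 14) = -124 + 30/4 = -124 + (1/4)*30 = -124 + 15/2 = -233/2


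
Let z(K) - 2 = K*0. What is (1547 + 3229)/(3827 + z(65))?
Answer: 4776/3829 ≈ 1.2473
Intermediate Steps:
z(K) = 2 (z(K) = 2 + K*0 = 2 + 0 = 2)
(1547 + 3229)/(3827 + z(65)) = (1547 + 3229)/(3827 + 2) = 4776/3829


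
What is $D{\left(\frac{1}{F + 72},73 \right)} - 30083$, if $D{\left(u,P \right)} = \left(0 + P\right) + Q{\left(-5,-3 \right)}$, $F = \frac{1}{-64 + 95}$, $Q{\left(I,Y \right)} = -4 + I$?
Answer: $-30019$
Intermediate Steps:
$F = \frac{1}{31} \approx 0.032258$
$D{\left(u,P \right)} = -9 + P$ ($D{\left(u,P \right)} = \left(0 + P\right) - 9 = P - 9 = -9 + P$)
$D{\left(\frac{1}{F + 72},73 \right)} - 30083 = \left(-9 + 73\right) - 30083 = 64 - 30083 = -30019$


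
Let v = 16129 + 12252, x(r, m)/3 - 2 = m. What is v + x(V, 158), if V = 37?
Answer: 28861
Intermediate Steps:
x(r, m) = 6 + 3*m
v = 28381
v + x(V, 158) = 28381 + (6 + 3*158) = 28381 + (6 + 474) = 28381 + 480 = 28861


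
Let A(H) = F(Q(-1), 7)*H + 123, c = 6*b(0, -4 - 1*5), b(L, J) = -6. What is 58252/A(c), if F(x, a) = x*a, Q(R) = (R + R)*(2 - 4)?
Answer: -58252/885 ≈ -65.821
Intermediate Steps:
c = -36 (c = 6*(-6) = -36)
Q(R) = -4*R (Q(R) = (2*R)*(-2) = -4*R)
F(x, a) = a*x
A(H) = 123 + 28*H (A(H) = (7*(-4*(-1)))*H + 123 = (7*4)*H + 123 = 28*H + 123 = 123 + 28*H)
58252/A(c) = 58252/(123 + 28*(-36)) = 58252/(123 - 1008) = 58252/(-885) = 58252*(-1/885) = -58252/885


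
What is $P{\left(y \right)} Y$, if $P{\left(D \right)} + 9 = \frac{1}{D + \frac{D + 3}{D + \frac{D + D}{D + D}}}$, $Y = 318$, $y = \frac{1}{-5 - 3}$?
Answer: $- \frac{162922}{59} \approx -2761.4$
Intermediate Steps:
$y = - \frac{1}{8}$ ($y = \frac{1}{-8} = - \frac{1}{8} \approx -0.125$)
$P{\left(D \right)} = -9 + \frac{1}{D + \frac{3 + D}{1 + D}}$ ($P{\left(D \right)} = -9 + \frac{1}{D + \frac{D + 3}{D + \frac{D + D}{D + D}}} = -9 + \frac{1}{D + \frac{3 + D}{D + \frac{2 D}{2 D}}} = -9 + \frac{1}{D + \frac{3 + D}{D + 2 D \frac{1}{2 D}}} = -9 + \frac{1}{D + \frac{3 + D}{D + 1}} = -9 + \frac{1}{D + \frac{3 + D}{1 + D}}$)
$P{\left(y \right)} Y = \frac{-26 - - \frac{17}{8} - 9 \left(- \frac{1}{8}\right)^{2}}{3 + \left(- \frac{1}{8}\right)^{2} + 2 \left(- \frac{1}{8}\right)} 318 = \frac{-26 + \frac{17}{8} - \frac{9}{64}}{3 + \frac{1}{64} - \frac{1}{4}} \cdot 318 = \frac{-26 + \frac{17}{8} - \frac{9}{64}}{\frac{177}{64}} \cdot 318 = \frac{64}{177} \left(- \frac{1537}{64}\right) 318 = \left(- \frac{1537}{177}\right) 318 = - \frac{162922}{59}$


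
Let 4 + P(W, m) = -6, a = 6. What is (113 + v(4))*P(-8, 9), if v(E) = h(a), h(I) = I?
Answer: -1190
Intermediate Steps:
P(W, m) = -10 (P(W, m) = -4 - 6 = -10)
v(E) = 6
(113 + v(4))*P(-8, 9) = (113 + 6)*(-10) = 119*(-10) = -1190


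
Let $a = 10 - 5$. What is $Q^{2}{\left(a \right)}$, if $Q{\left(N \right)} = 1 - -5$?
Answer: $36$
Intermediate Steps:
$a = 5$ ($a = 10 - 5 = 5$)
$Q{\left(N \right)} = 6$ ($Q{\left(N \right)} = 1 + 5 = 6$)
$Q^{2}{\left(a \right)} = 6^{2} = 36$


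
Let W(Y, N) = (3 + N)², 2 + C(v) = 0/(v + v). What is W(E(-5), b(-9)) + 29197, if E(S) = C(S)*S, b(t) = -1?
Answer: 29201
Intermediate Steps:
C(v) = -2 (C(v) = -2 + 0/(v + v) = -2 + 0/((2*v)) = -2 + 0*(1/(2*v)) = -2 + 0 = -2)
E(S) = -2*S
W(E(-5), b(-9)) + 29197 = (3 - 1)² + 29197 = 2² + 29197 = 4 + 29197 = 29201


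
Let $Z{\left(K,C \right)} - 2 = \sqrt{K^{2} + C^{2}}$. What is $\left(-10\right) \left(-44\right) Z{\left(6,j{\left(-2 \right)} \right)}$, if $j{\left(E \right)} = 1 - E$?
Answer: $880 + 1320 \sqrt{5} \approx 3831.6$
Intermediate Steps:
$Z{\left(K,C \right)} = 2 + \sqrt{C^{2} + K^{2}}$ ($Z{\left(K,C \right)} = 2 + \sqrt{K^{2} + C^{2}} = 2 + \sqrt{C^{2} + K^{2}}$)
$\left(-10\right) \left(-44\right) Z{\left(6,j{\left(-2 \right)} \right)} = \left(-10\right) \left(-44\right) \left(2 + \sqrt{\left(1 - -2\right)^{2} + 6^{2}}\right) = 440 \left(2 + \sqrt{\left(1 + 2\right)^{2} + 36}\right) = 440 \left(2 + \sqrt{3^{2} + 36}\right) = 440 \left(2 + \sqrt{9 + 36}\right) = 440 \left(2 + \sqrt{45}\right) = 440 \left(2 + 3 \sqrt{5}\right) = 880 + 1320 \sqrt{5}$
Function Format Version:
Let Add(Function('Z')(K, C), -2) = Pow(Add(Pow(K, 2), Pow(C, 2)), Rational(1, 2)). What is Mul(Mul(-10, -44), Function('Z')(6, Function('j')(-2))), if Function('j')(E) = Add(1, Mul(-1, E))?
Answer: Add(880, Mul(1320, Pow(5, Rational(1, 2)))) ≈ 3831.6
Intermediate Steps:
Function('Z')(K, C) = Add(2, Pow(Add(Pow(C, 2), Pow(K, 2)), Rational(1, 2))) (Function('Z')(K, C) = Add(2, Pow(Add(Pow(K, 2), Pow(C, 2)), Rational(1, 2))) = Add(2, Pow(Add(Pow(C, 2), Pow(K, 2)), Rational(1, 2))))
Mul(Mul(-10, -44), Function('Z')(6, Function('j')(-2))) = Mul(Mul(-10, -44), Add(2, Pow(Add(Pow(Add(1, Mul(-1, -2)), 2), Pow(6, 2)), Rational(1, 2)))) = Mul(440, Add(2, Pow(Add(Pow(Add(1, 2), 2), 36), Rational(1, 2)))) = Mul(440, Add(2, Pow(Add(Pow(3, 2), 36), Rational(1, 2)))) = Mul(440, Add(2, Pow(Add(9, 36), Rational(1, 2)))) = Mul(440, Add(2, Pow(45, Rational(1, 2)))) = Mul(440, Add(2, Mul(3, Pow(5, Rational(1, 2))))) = Add(880, Mul(1320, Pow(5, Rational(1, 2))))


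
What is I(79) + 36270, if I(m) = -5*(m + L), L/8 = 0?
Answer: 35875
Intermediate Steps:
L = 0 (L = 8*0 = 0)
I(m) = -5*m (I(m) = -5*(m + 0) = -5*m)
I(79) + 36270 = -5*79 + 36270 = -395 + 36270 = 35875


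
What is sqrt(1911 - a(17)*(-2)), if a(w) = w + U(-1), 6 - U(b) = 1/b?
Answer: sqrt(1959) ≈ 44.261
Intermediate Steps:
U(b) = 6 - 1/b
a(w) = 7 + w (a(w) = w + (6 - 1/(-1)) = w + (6 - 1*(-1)) = w + (6 + 1) = w + 7 = 7 + w)
sqrt(1911 - a(17)*(-2)) = sqrt(1911 - (7 + 17)*(-2)) = sqrt(1911 - 1*24*(-2)) = sqrt(1911 - 24*(-2)) = sqrt(1911 + 48) = sqrt(1959)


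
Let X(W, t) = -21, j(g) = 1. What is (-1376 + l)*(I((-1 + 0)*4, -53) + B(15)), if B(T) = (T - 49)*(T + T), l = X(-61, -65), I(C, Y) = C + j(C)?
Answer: 1429131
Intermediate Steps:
I(C, Y) = 1 + C (I(C, Y) = C + 1 = 1 + C)
l = -21
B(T) = 2*T*(-49 + T) (B(T) = (-49 + T)*(2*T) = 2*T*(-49 + T))
(-1376 + l)*(I((-1 + 0)*4, -53) + B(15)) = (-1376 - 21)*((1 + (-1 + 0)*4) + 2*15*(-49 + 15)) = -1397*((1 - 1*4) + 2*15*(-34)) = -1397*((1 - 4) - 1020) = -1397*(-3 - 1020) = -1397*(-1023) = 1429131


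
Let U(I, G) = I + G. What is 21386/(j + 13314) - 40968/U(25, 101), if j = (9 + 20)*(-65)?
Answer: -25862702/80003 ≈ -323.27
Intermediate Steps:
U(I, G) = G + I
j = -1885 (j = 29*(-65) = -1885)
21386/(j + 13314) - 40968/U(25, 101) = 21386/(-1885 + 13314) - 40968/(101 + 25) = 21386/11429 - 40968/126 = 21386*(1/11429) - 40968*1/126 = 21386/11429 - 2276/7 = -25862702/80003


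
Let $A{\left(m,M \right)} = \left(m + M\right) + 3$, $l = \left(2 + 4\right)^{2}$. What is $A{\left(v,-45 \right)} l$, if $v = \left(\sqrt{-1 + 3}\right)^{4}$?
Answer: $-1368$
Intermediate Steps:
$l = 36$ ($l = 6^{2} = 36$)
$v = 4$ ($v = \left(\sqrt{2}\right)^{4} = 4$)
$A{\left(m,M \right)} = 3 + M + m$ ($A{\left(m,M \right)} = \left(M + m\right) + 3 = 3 + M + m$)
$A{\left(v,-45 \right)} l = \left(3 - 45 + 4\right) 36 = \left(-38\right) 36 = -1368$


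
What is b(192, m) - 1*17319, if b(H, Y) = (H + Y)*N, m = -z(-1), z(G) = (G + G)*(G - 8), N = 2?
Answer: -16971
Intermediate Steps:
z(G) = 2*G*(-8 + G) (z(G) = (2*G)*(-8 + G) = 2*G*(-8 + G))
m = -18 (m = -2*(-1)*(-8 - 1) = -2*(-1)*(-9) = -1*18 = -18)
b(H, Y) = 2*H + 2*Y (b(H, Y) = (H + Y)*2 = 2*H + 2*Y)
b(192, m) - 1*17319 = (2*192 + 2*(-18)) - 1*17319 = (384 - 36) - 17319 = 348 - 17319 = -16971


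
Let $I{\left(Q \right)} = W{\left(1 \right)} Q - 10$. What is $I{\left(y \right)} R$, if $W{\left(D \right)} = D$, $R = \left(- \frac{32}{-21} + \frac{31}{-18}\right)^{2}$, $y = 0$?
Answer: $- \frac{3125}{7938} \approx -0.39368$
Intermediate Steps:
$R = \frac{625}{15876}$ ($R = \left(\left(-32\right) \left(- \frac{1}{21}\right) + 31 \left(- \frac{1}{18}\right)\right)^{2} = \left(\frac{32}{21} - \frac{31}{18}\right)^{2} = \left(- \frac{25}{126}\right)^{2} = \frac{625}{15876} \approx 0.039368$)
$I{\left(Q \right)} = -10 + Q$ ($I{\left(Q \right)} = 1 Q - 10 = Q - 10 = -10 + Q$)
$I{\left(y \right)} R = \left(-10 + 0\right) \frac{625}{15876} = \left(-10\right) \frac{625}{15876} = - \frac{3125}{7938}$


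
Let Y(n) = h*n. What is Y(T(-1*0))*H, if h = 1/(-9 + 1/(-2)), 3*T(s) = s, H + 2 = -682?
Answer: 0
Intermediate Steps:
H = -684 (H = -2 - 682 = -684)
T(s) = s/3
h = -2/19 (h = 1/(-9 - ½) = 1/(-19/2) = -2/19 ≈ -0.10526)
Y(n) = -2*n/19
Y(T(-1*0))*H = -2*(-1*0)/57*(-684) = -2*0/57*(-684) = -2/19*0*(-684) = 0*(-684) = 0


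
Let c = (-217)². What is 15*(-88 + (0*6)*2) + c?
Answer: 45769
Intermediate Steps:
c = 47089
15*(-88 + (0*6)*2) + c = 15*(-88 + (0*6)*2) + 47089 = 15*(-88 + 0*2) + 47089 = 15*(-88 + 0) + 47089 = 15*(-88) + 47089 = -1320 + 47089 = 45769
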